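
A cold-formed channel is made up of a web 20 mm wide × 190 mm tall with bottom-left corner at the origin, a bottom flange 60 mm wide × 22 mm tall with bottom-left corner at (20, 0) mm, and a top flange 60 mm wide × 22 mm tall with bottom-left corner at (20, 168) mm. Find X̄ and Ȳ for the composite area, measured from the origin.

X̄ = 26.40 mm, Ȳ = 95.00 mm

web: A = 20 × 190 = 3800.00, centroid at (10.00, 95.00).
bottom flange: A = 60 × 22 = 1320.00, centroid at (50.00, 11.00).
top flange: A = 60 × 22 = 1320.00, centroid at (50.00, 179.00).
ΣA = 6440.00 mm², ΣAX̄ = 170000.00 mm³, ΣAȲ = 611800.00 mm³.
X̄ = 170000.00/6440.00 = 26.40 mm; Ȳ = 611800.00/6440.00 = 95.00 mm.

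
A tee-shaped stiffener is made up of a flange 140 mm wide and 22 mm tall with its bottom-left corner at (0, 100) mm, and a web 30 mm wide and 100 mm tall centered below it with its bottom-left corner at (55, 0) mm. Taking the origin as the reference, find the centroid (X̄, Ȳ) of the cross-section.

web: A = 30 × 100 = 3000.00, centroid at (70.00, 50.00).
flange: A = 140 × 22 = 3080.00, centroid at (70.00, 111.00).
ΣA = 6080.00 mm², ΣAX̄ = 425600.00 mm³, ΣAȲ = 491880.00 mm³.
X̄ = 425600.00/6080.00 = 70.00 mm; Ȳ = 491880.00/6080.00 = 80.90 mm.

X̄ = 70.00 mm, Ȳ = 80.90 mm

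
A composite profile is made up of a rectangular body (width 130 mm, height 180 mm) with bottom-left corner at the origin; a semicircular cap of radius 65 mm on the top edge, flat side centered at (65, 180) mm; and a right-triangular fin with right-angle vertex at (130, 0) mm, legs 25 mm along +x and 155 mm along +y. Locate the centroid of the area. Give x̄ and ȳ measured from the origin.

x̄ = 69.44 mm, ȳ = 112.08 mm

Part | A | x̄ᵢ | ȳᵢ | A·x̄ᵢ | A·ȳᵢ
rectangular body | 23400.00 | 65.00 | 90.00 | 1521000.00 | 2106000.00
semicircular top | 6636.61 | 65.00 | 207.59 | 431379.94 | 1377673.94
triangular fin | 1937.50 | 138.33 | 51.67 | 268020.83 | 100104.17
Σ | 31974.11 |  |  | 2220400.77 | 3583778.11
x̄ = 2220400.77 / 31974.11 = 69.44 mm
ȳ = 3583778.11 / 31974.11 = 112.08 mm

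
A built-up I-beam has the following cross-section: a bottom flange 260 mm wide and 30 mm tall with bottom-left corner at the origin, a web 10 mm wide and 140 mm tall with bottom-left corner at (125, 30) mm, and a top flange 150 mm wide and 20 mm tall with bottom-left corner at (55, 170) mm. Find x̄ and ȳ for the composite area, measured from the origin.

bottom flange: A = 260 × 30 = 7800.00, centroid at (130.00, 15.00).
web: A = 10 × 140 = 1400.00, centroid at (130.00, 100.00).
top flange: A = 150 × 20 = 3000.00, centroid at (130.00, 180.00).
ΣA = 12200.00 mm², ΣAx̄ = 1586000.00 mm³, ΣAȳ = 797000.00 mm³.
x̄ = 1586000.00/12200.00 = 130.00 mm; ȳ = 797000.00/12200.00 = 65.33 mm.

x̄ = 130.00 mm, ȳ = 65.33 mm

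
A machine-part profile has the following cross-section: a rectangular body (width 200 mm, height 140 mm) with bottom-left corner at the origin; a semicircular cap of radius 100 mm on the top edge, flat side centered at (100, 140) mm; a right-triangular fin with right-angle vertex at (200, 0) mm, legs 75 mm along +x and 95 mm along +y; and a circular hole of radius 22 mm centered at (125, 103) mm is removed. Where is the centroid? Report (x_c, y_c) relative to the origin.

rectangular body: A = 200 × 140 = 28000.00, centroid at (100.00, 70.00).
semicircular top: A = ½π·100² = 15707.96, centroid at (100.00, 182.44).
triangular fin: A = ½·75·95 = 3562.50, centroid at (225.00, 31.67).
hole: A = −π·22² = -1520.53, centroid at (125.00, 103.00).
ΣA = 45749.93 mm²
ΣAx_c = (28000.00)(100.00) + (15707.96)(100.00) + (3562.50)(225.00) + (-1520.53)(125.00) = 4982292.47 mm³
ΣAy_c = (28000.00)(70.00) + (15707.96)(182.44) + (3562.50)(31.67) + (-1520.53)(103.00) = 4781979.35 mm³
x_c = 4982292.47 / 45749.93 = 108.90 mm
y_c = 4781979.35 / 45749.93 = 104.52 mm

x_c = 108.90 mm, y_c = 104.52 mm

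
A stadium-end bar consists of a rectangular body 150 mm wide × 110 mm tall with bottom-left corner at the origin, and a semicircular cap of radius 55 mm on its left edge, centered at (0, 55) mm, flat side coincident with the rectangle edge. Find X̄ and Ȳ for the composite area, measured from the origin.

X̄ = 53.01 mm, Ȳ = 55.00 mm

rectangular body: A = 150 × 110 = 16500.00, centroid at (75.00, 55.00).
semicircular end: A = ½π·55² = 4751.66, centroid at (-23.34, 55.00).
ΣA = 21251.66 mm², ΣAX̄ = 1126583.33 mm³, ΣAȲ = 1168841.24 mm³.
X̄ = 1126583.33/21251.66 = 53.01 mm; Ȳ = 1168841.24/21251.66 = 55.00 mm.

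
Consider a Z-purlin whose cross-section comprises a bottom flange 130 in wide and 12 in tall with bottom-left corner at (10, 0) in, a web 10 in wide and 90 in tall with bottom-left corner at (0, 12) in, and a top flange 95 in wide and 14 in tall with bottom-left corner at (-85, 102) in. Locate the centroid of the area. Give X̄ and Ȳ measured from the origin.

X̄ = 18.90 in, Ȳ = 54.26 in

bottom flange: A = 130 × 12 = 1560.00, centroid at (75.00, 6.00).
web: A = 10 × 90 = 900.00, centroid at (5.00, 57.00).
top flange: A = 95 × 14 = 1330.00, centroid at (-37.50, 109.00).
ΣA = 3790.00 in², ΣAX̄ = 71625.00 in³, ΣAȲ = 205630.00 in³.
X̄ = 71625.00/3790.00 = 18.90 in; Ȳ = 205630.00/3790.00 = 54.26 in.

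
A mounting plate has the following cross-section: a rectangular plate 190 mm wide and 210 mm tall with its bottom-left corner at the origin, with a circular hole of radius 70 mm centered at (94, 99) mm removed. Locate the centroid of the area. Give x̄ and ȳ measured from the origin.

Part | A | x̄ᵢ | ȳᵢ | A·x̄ᵢ | A·ȳᵢ
plate | 39900.00 | 95.00 | 105.00 | 3790500.00 | 4189500.00
hole | -15393.80 | 94.00 | 99.00 | -1447017.58 | -1523986.60
Σ | 24506.20 |  |  | 2343482.42 | 2665513.40
x̄ = 2343482.42 / 24506.20 = 95.63 mm
ȳ = 2665513.40 / 24506.20 = 108.77 mm

x̄ = 95.63 mm, ȳ = 108.77 mm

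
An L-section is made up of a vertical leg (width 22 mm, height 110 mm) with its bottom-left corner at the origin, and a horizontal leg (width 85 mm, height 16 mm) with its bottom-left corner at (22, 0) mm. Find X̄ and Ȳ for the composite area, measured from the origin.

vertical leg: A = 22 × 110 = 2420.00, centroid at (11.00, 55.00).
horizontal leg: A = 85 × 16 = 1360.00, centroid at (64.50, 8.00).
ΣA = 3780.00 mm², ΣAX̄ = 114340.00 mm³, ΣAȲ = 143980.00 mm³.
X̄ = 114340.00/3780.00 = 30.25 mm; Ȳ = 143980.00/3780.00 = 38.09 mm.

X̄ = 30.25 mm, Ȳ = 38.09 mm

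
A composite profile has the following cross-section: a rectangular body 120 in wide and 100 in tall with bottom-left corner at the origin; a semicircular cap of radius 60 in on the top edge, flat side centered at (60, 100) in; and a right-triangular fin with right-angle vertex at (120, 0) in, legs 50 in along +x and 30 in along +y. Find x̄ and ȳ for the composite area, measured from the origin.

x̄ = 63.12 in, ȳ = 71.56 in

rectangular body: A = 120 × 100 = 12000.00, centroid at (60.00, 50.00).
semicircular top: A = ½π·60² = 5654.87, centroid at (60.00, 125.46).
triangular fin: A = ½·50·30 = 750.00, centroid at (136.67, 10.00).
ΣA = 18404.87 in²
ΣAx̄ = (12000.00)(60.00) + (5654.87)(60.00) + (750.00)(136.67) = 1161792.01 in³
ΣAȳ = (12000.00)(50.00) + (5654.87)(125.46) + (750.00)(10.00) = 1316986.68 in³
x̄ = 1161792.01 / 18404.87 = 63.12 in
ȳ = 1316986.68 / 18404.87 = 71.56 in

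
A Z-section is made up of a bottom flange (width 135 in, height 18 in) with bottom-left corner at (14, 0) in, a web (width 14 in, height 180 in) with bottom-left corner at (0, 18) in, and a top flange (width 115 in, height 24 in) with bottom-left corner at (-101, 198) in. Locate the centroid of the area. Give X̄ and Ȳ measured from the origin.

X̄ = 12.40 in, Ȳ = 113.31 in

bottom flange: A = 135 × 18 = 2430.00, centroid at (81.50, 9.00).
web: A = 14 × 180 = 2520.00, centroid at (7.00, 108.00).
top flange: A = 115 × 24 = 2760.00, centroid at (-43.50, 210.00).
ΣA = 7710.00 in²
ΣAX̄ = (2430.00)(81.50) + (2520.00)(7.00) + (2760.00)(-43.50) = 95625.00 in³
ΣAȲ = (2430.00)(9.00) + (2520.00)(108.00) + (2760.00)(210.00) = 873630.00 in³
X̄ = 95625.00 / 7710.00 = 12.40 in
Ȳ = 873630.00 / 7710.00 = 113.31 in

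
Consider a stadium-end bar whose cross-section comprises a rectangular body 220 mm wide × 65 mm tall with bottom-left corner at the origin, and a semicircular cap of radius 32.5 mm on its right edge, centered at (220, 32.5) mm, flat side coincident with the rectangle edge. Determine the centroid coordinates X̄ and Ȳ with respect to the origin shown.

rectangular body: A = 220 × 65 = 14300.00, centroid at (110.00, 32.50).
semicircular end: A = ½π·32.5² = 1659.15, centroid at (233.79, 32.50).
ΣA = 15959.15 mm², ΣAX̄ = 1960899.21 mm³, ΣAȲ = 518672.49 mm³.
X̄ = 1960899.21/15959.15 = 122.87 mm; Ȳ = 518672.49/15959.15 = 32.50 mm.

X̄ = 122.87 mm, Ȳ = 32.50 mm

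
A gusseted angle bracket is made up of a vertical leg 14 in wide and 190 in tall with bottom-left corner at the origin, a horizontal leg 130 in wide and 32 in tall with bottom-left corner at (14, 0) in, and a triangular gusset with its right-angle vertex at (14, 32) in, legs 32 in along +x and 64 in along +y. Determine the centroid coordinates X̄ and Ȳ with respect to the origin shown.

vertical leg: A = 14 × 190 = 2660.00, centroid at (7.00, 95.00).
horizontal leg: A = 130 × 32 = 4160.00, centroid at (79.00, 16.00).
gusset: A = ½·32·64 = 1024.00, centroid at (24.67, 53.33).
ΣA = 7844.00 in²
ΣAX̄ = (2660.00)(7.00) + (4160.00)(79.00) + (1024.00)(24.67) = 372518.67 in³
ΣAȲ = (2660.00)(95.00) + (4160.00)(16.00) + (1024.00)(53.33) = 373873.33 in³
X̄ = 372518.67 / 7844.00 = 47.49 in
Ȳ = 373873.33 / 7844.00 = 47.66 in

X̄ = 47.49 in, Ȳ = 47.66 in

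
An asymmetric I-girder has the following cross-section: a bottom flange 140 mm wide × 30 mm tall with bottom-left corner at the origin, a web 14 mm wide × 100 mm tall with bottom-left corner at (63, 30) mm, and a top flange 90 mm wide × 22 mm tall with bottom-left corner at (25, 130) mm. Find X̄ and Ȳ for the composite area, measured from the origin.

bottom flange: A = 140 × 30 = 4200.00, centroid at (70.00, 15.00).
web: A = 14 × 100 = 1400.00, centroid at (70.00, 80.00).
top flange: A = 90 × 22 = 1980.00, centroid at (70.00, 141.00).
ΣA = 7580.00 mm², ΣAX̄ = 530600.00 mm³, ΣAȲ = 454180.00 mm³.
X̄ = 530600.00/7580.00 = 70.00 mm; Ȳ = 454180.00/7580.00 = 59.92 mm.

X̄ = 70.00 mm, Ȳ = 59.92 mm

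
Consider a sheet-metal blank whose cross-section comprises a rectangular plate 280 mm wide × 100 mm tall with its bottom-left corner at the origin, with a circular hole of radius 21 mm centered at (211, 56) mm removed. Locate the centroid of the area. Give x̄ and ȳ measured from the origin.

plate: A = 280 × 100 = 28000.00, centroid at (140.00, 50.00).
hole: A = −π·21² = -1385.44, centroid at (211.00, 56.00).
ΣA = 26614.56 mm²
ΣAx̄ = (28000.00)(140.00) + (-1385.44)(211.00) = 3627671.66 mm³
ΣAȳ = (28000.00)(50.00) + (-1385.44)(56.00) = 1322415.23 mm³
x̄ = 3627671.66 / 26614.56 = 136.30 mm
ȳ = 1322415.23 / 26614.56 = 49.69 mm

x̄ = 136.30 mm, ȳ = 49.69 mm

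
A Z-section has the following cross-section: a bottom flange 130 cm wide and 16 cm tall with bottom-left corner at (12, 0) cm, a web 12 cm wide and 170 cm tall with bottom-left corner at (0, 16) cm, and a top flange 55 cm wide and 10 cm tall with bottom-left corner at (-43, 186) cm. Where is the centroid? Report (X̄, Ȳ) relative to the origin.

X̄ = 35.09 cm, Ȳ = 70.18 cm

Part | A | x̄ᵢ | ȳᵢ | A·x̄ᵢ | A·ȳᵢ
bottom flange | 2080.00 | 77.00 | 8.00 | 160160.00 | 16640.00
web | 2040.00 | 6.00 | 101.00 | 12240.00 | 206040.00
top flange | 550.00 | -15.50 | 191.00 | -8525.00 | 105050.00
Σ | 4670.00 |  |  | 163875.00 | 327730.00
X̄ = 163875.00 / 4670.00 = 35.09 cm
Ȳ = 327730.00 / 4670.00 = 70.18 cm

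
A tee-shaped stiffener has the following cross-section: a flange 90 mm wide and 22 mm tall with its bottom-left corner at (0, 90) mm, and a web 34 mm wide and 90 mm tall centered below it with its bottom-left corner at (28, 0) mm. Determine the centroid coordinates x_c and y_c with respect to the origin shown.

web: A = 34 × 90 = 3060.00, centroid at (45.00, 45.00).
flange: A = 90 × 22 = 1980.00, centroid at (45.00, 101.00).
ΣA = 5040.00 mm²
ΣAx_c = (3060.00)(45.00) + (1980.00)(45.00) = 226800.00 mm³
ΣAy_c = (3060.00)(45.00) + (1980.00)(101.00) = 337680.00 mm³
x_c = 226800.00 / 5040.00 = 45.00 mm
y_c = 337680.00 / 5040.00 = 67.00 mm

x_c = 45.00 mm, y_c = 67.00 mm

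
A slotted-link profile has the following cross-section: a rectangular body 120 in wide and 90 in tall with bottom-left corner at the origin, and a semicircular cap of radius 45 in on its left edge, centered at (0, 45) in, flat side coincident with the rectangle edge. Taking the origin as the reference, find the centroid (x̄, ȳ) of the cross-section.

Part | A | x̄ᵢ | ȳᵢ | A·x̄ᵢ | A·ȳᵢ
rectangular body | 10800.00 | 60.00 | 45.00 | 648000.00 | 486000.00
semicircular end | 3180.86 | -19.10 | 45.00 | -60750.00 | 143138.82
Σ | 13980.86 |  |  | 587250.00 | 629138.82
x̄ = 587250.00 / 13980.86 = 42.00 in
ȳ = 629138.82 / 13980.86 = 45.00 in

x̄ = 42.00 in, ȳ = 45.00 in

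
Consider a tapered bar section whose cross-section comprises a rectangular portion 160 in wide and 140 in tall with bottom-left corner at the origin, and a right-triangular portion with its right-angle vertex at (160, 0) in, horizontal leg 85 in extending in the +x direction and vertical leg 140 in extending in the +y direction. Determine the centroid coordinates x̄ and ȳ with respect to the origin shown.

x̄ = 102.74 in, ȳ = 65.10 in

rectangular portion: A = 160 × 140 = 22400.00, centroid at (80.00, 70.00).
triangular portion: A = ½·85·140 = 5950.00, centroid at (188.33, 46.67).
ΣA = 28350.00 in²
ΣAx̄ = (22400.00)(80.00) + (5950.00)(188.33) = 2912583.33 in³
ΣAȳ = (22400.00)(70.00) + (5950.00)(46.67) = 1845666.67 in³
x̄ = 2912583.33 / 28350.00 = 102.74 in
ȳ = 1845666.67 / 28350.00 = 65.10 in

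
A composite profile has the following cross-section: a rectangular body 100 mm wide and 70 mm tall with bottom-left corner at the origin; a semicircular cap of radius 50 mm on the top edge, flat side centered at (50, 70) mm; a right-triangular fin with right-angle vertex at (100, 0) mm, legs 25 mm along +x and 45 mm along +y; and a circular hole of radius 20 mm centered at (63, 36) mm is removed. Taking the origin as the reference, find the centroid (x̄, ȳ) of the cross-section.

x̄ = 51.61 mm, ȳ = 55.35 mm

rectangular body: A = 100 × 70 = 7000.00, centroid at (50.00, 35.00).
semicircular top: A = ½π·50² = 3926.99, centroid at (50.00, 91.22).
triangular fin: A = ½·25·45 = 562.50, centroid at (108.33, 15.00).
hole: A = −π·20² = -1256.64, centroid at (63.00, 36.00).
ΣA = 10232.85 mm²
ΣAx̄ = (7000.00)(50.00) + (3926.99)(50.00) + (562.50)(108.33) + (-1256.64)(63.00) = 528118.91 mm³
ΣAȳ = (7000.00)(35.00) + (3926.99)(91.22) + (562.50)(15.00) + (-1256.64)(36.00) = 566421.26 mm³
x̄ = 528118.91 / 10232.85 = 51.61 mm
ȳ = 566421.26 / 10232.85 = 55.35 mm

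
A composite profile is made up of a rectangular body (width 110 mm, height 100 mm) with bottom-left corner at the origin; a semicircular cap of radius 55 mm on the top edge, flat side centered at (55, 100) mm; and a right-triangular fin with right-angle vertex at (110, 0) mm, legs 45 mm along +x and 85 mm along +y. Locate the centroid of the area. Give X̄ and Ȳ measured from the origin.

rectangular body: A = 110 × 100 = 11000.00, centroid at (55.00, 50.00).
semicircular top: A = ½π·55² = 4751.66, centroid at (55.00, 123.34).
triangular fin: A = ½·45·85 = 1912.50, centroid at (125.00, 28.33).
ΣA = 17664.16 mm²
ΣAX̄ = (11000.00)(55.00) + (4751.66)(55.00) + (1912.50)(125.00) = 1105403.74 mm³
ΣAȲ = (11000.00)(50.00) + (4751.66)(123.34) + (1912.50)(28.33) = 1190270.06 mm³
X̄ = 1105403.74 / 17664.16 = 62.58 mm
Ȳ = 1190270.06 / 17664.16 = 67.38 mm

X̄ = 62.58 mm, Ȳ = 67.38 mm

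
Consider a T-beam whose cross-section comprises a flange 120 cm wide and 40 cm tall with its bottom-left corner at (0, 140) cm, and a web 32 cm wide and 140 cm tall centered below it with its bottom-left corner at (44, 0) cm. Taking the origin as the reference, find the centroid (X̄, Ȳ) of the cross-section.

web: A = 32 × 140 = 4480.00, centroid at (60.00, 70.00).
flange: A = 120 × 40 = 4800.00, centroid at (60.00, 160.00).
ΣA = 9280.00 cm², ΣAX̄ = 556800.00 cm³, ΣAȲ = 1081600.00 cm³.
X̄ = 556800.00/9280.00 = 60.00 cm; Ȳ = 1081600.00/9280.00 = 116.55 cm.

X̄ = 60.00 cm, Ȳ = 116.55 cm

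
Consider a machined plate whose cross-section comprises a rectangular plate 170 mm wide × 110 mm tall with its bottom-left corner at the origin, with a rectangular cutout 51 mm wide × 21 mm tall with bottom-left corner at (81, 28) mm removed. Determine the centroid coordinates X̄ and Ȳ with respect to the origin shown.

Part | A | x̄ᵢ | ȳᵢ | A·x̄ᵢ | A·ȳᵢ
plate | 18700.00 | 85.00 | 55.00 | 1589500.00 | 1028500.00
hole | -1071.00 | 106.50 | 38.50 | -114061.50 | -41233.50
Σ | 17629.00 |  |  | 1475438.50 | 987266.50
X̄ = 1475438.50 / 17629.00 = 83.69 mm
Ȳ = 987266.50 / 17629.00 = 56.00 mm

X̄ = 83.69 mm, Ȳ = 56.00 mm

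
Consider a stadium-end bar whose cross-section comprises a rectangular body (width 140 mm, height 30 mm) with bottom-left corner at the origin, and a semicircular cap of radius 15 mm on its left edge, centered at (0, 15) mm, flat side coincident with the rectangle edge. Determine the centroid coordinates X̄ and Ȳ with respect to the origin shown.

X̄ = 64.07 mm, Ȳ = 15.00 mm

rectangular body: A = 140 × 30 = 4200.00, centroid at (70.00, 15.00).
semicircular end: A = ½π·15² = 353.43, centroid at (-6.37, 15.00).
ΣA = 4553.43 mm²
ΣAX̄ = (4200.00)(70.00) + (353.43)(-6.37) = 291750.00 mm³
ΣAȲ = (4200.00)(15.00) + (353.43)(15.00) = 68301.44 mm³
X̄ = 291750.00 / 4553.43 = 64.07 mm
Ȳ = 68301.44 / 4553.43 = 15.00 mm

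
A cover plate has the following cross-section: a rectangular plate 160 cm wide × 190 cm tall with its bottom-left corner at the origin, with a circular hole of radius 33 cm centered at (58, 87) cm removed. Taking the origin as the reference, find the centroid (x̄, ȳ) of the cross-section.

x̄ = 82.79 cm, ȳ = 96.01 cm

plate: A = 160 × 190 = 30400.00, centroid at (80.00, 95.00).
hole: A = −π·33² = -3421.19, centroid at (58.00, 87.00).
ΣA = 26978.81 cm², ΣAx̄ = 2233570.72 cm³, ΣAȳ = 2590356.09 cm³.
x̄ = 2233570.72/26978.81 = 82.79 cm; ȳ = 2590356.09/26978.81 = 96.01 cm.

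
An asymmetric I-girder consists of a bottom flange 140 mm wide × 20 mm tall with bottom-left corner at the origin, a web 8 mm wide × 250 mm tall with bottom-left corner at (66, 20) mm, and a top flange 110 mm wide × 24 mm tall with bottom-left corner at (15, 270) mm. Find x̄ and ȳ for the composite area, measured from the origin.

x̄ = 70.00 mm, ȳ = 142.81 mm

Part | A | x̄ᵢ | ȳᵢ | A·x̄ᵢ | A·ȳᵢ
bottom flange | 2800.00 | 70.00 | 10.00 | 196000.00 | 28000.00
web | 2000.00 | 70.00 | 145.00 | 140000.00 | 290000.00
top flange | 2640.00 | 70.00 | 282.00 | 184800.00 | 744480.00
Σ | 7440.00 |  |  | 520800.00 | 1062480.00
x̄ = 520800.00 / 7440.00 = 70.00 mm
ȳ = 1062480.00 / 7440.00 = 142.81 mm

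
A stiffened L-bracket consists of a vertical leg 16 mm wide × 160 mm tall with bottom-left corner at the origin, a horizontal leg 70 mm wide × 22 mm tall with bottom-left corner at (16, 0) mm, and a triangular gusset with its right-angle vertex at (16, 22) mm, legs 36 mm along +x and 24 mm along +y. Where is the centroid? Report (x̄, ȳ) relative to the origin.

x̄ = 24.52 mm, ȳ = 51.79 mm

Part | A | x̄ᵢ | ȳᵢ | A·x̄ᵢ | A·ȳᵢ
vertical leg | 2560.00 | 8.00 | 80.00 | 20480.00 | 204800.00
horizontal leg | 1540.00 | 51.00 | 11.00 | 78540.00 | 16940.00
gusset | 432.00 | 28.00 | 30.00 | 12096.00 | 12960.00
Σ | 4532.00 |  |  | 111116.00 | 234700.00
x̄ = 111116.00 / 4532.00 = 24.52 mm
ȳ = 234700.00 / 4532.00 = 51.79 mm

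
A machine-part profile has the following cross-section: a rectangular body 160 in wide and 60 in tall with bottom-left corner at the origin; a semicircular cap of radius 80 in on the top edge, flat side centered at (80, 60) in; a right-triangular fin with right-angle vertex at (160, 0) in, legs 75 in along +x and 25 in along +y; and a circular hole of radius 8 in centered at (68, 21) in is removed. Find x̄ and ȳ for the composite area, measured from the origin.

x̄ = 84.95 in, ȳ = 60.62 in

Part | A | x̄ᵢ | ȳᵢ | A·x̄ᵢ | A·ȳᵢ
rectangular body | 9600.00 | 80.00 | 30.00 | 768000.00 | 288000.00
semicircular top | 10053.10 | 80.00 | 93.95 | 804247.72 | 944519.12
triangular fin | 937.50 | 185.00 | 8.33 | 173437.50 | 7812.50
hole | -201.06 | 68.00 | 21.00 | -13672.21 | -4222.30
Σ | 20389.53 |  |  | 1732013.01 | 1236109.32
x̄ = 1732013.01 / 20389.53 = 84.95 in
ȳ = 1236109.32 / 20389.53 = 60.62 in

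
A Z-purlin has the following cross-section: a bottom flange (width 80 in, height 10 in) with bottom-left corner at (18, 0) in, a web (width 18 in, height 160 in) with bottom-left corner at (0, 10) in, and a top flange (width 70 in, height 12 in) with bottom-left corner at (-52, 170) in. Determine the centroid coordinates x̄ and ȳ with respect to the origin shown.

bottom flange: A = 80 × 10 = 800.00, centroid at (58.00, 5.00).
web: A = 18 × 160 = 2880.00, centroid at (9.00, 90.00).
top flange: A = 70 × 12 = 840.00, centroid at (-17.00, 176.00).
ΣA = 4520.00 in², ΣAx̄ = 58040.00 in³, ΣAȳ = 411040.00 in³.
x̄ = 58040.00/4520.00 = 12.84 in; ȳ = 411040.00/4520.00 = 90.94 in.

x̄ = 12.84 in, ȳ = 90.94 in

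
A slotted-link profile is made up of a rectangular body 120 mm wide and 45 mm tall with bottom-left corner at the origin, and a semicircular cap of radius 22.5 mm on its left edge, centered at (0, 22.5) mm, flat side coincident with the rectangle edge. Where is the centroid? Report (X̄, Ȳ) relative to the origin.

rectangular body: A = 120 × 45 = 5400.00, centroid at (60.00, 22.50).
semicircular end: A = ½π·22.5² = 795.22, centroid at (-9.55, 22.50).
ΣA = 6195.22 mm²
ΣAX̄ = (5400.00)(60.00) + (795.22)(-9.55) = 316406.25 mm³
ΣAȲ = (5400.00)(22.50) + (795.22)(22.50) = 139392.35 mm³
X̄ = 316406.25 / 6195.22 = 51.07 mm
Ȳ = 139392.35 / 6195.22 = 22.50 mm

X̄ = 51.07 mm, Ȳ = 22.50 mm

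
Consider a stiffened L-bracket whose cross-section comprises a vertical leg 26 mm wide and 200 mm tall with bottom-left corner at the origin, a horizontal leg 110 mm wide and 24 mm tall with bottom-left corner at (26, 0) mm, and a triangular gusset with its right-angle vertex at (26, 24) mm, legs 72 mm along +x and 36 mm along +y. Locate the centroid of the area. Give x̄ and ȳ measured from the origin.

x̄ = 37.90 mm, ȳ = 65.49 mm

vertical leg: A = 26 × 200 = 5200.00, centroid at (13.00, 100.00).
horizontal leg: A = 110 × 24 = 2640.00, centroid at (81.00, 12.00).
gusset: A = ½·72·36 = 1296.00, centroid at (50.00, 36.00).
ΣA = 9136.00 mm²
ΣAx̄ = (5200.00)(13.00) + (2640.00)(81.00) + (1296.00)(50.00) = 346240.00 mm³
ΣAȳ = (5200.00)(100.00) + (2640.00)(12.00) + (1296.00)(36.00) = 598336.00 mm³
x̄ = 346240.00 / 9136.00 = 37.90 mm
ȳ = 598336.00 / 9136.00 = 65.49 mm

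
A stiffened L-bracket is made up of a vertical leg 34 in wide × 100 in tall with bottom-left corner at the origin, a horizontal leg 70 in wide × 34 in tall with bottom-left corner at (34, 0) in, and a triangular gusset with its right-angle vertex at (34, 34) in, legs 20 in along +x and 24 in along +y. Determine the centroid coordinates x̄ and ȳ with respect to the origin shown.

vertical leg: A = 34 × 100 = 3400.00, centroid at (17.00, 50.00).
horizontal leg: A = 70 × 34 = 2380.00, centroid at (69.00, 17.00).
gusset: A = ½·20·24 = 240.00, centroid at (40.67, 42.00).
ΣA = 6020.00 in², ΣAx̄ = 231780.00 in³, ΣAȳ = 220540.00 in³.
x̄ = 231780.00/6020.00 = 38.50 in; ȳ = 220540.00/6020.00 = 36.63 in.

x̄ = 38.50 in, ȳ = 36.63 in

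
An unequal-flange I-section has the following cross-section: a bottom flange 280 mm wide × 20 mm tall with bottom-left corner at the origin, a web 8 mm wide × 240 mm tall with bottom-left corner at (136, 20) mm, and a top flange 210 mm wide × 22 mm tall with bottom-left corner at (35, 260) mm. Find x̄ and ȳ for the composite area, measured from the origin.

x̄ = 140.00 mm, ȳ = 129.89 mm

Part | A | x̄ᵢ | ȳᵢ | A·x̄ᵢ | A·ȳᵢ
bottom flange | 5600.00 | 140.00 | 10.00 | 784000.00 | 56000.00
web | 1920.00 | 140.00 | 140.00 | 268800.00 | 268800.00
top flange | 4620.00 | 140.00 | 271.00 | 646800.00 | 1252020.00
Σ | 12140.00 |  |  | 1699600.00 | 1576820.00
x̄ = 1699600.00 / 12140.00 = 140.00 mm
ȳ = 1576820.00 / 12140.00 = 129.89 mm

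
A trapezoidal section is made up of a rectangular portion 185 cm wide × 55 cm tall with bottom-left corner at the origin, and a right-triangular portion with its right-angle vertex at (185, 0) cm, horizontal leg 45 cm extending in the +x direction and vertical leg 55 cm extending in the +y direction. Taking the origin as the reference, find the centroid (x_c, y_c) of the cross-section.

x_c = 104.16 cm, y_c = 26.51 cm

rectangular portion: A = 185 × 55 = 10175.00, centroid at (92.50, 27.50).
triangular portion: A = ½·45·55 = 1237.50, centroid at (200.00, 18.33).
ΣA = 11412.50 cm²
ΣAx_c = (10175.00)(92.50) + (1237.50)(200.00) = 1188687.50 cm³
ΣAy_c = (10175.00)(27.50) + (1237.50)(18.33) = 302500.00 cm³
x_c = 1188687.50 / 11412.50 = 104.16 cm
y_c = 302500.00 / 11412.50 = 26.51 cm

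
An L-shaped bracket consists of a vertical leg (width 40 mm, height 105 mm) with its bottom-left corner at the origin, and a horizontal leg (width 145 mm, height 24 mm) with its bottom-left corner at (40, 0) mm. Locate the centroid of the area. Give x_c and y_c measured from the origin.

vertical leg: A = 40 × 105 = 4200.00, centroid at (20.00, 52.50).
horizontal leg: A = 145 × 24 = 3480.00, centroid at (112.50, 12.00).
ΣA = 7680.00 mm²
ΣAx_c = (4200.00)(20.00) + (3480.00)(112.50) = 475500.00 mm³
ΣAy_c = (4200.00)(52.50) + (3480.00)(12.00) = 262260.00 mm³
x_c = 475500.00 / 7680.00 = 61.91 mm
y_c = 262260.00 / 7680.00 = 34.15 mm

x_c = 61.91 mm, y_c = 34.15 mm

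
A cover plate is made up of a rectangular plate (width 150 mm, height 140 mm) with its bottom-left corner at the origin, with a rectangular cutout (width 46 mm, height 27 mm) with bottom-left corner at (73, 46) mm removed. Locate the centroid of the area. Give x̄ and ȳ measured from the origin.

plate: A = 150 × 140 = 21000.00, centroid at (75.00, 70.00).
hole: A = −(46 × 27) = -1242.00, centroid at (96.00, 59.50).
ΣA = 19758.00 mm²
ΣAx̄ = (21000.00)(75.00) + (-1242.00)(96.00) = 1455768.00 mm³
ΣAȳ = (21000.00)(70.00) + (-1242.00)(59.50) = 1396101.00 mm³
x̄ = 1455768.00 / 19758.00 = 73.68 mm
ȳ = 1396101.00 / 19758.00 = 70.66 mm

x̄ = 73.68 mm, ȳ = 70.66 mm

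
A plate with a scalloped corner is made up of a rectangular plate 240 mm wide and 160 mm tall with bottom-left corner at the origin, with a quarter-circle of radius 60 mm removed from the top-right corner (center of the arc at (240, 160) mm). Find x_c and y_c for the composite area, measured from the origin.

Part | A | x̄ᵢ | ȳᵢ | A·x̄ᵢ | A·ȳᵢ
plate | 38400.00 | 120.00 | 80.00 | 4608000.00 | 3072000.00
removed quarter-circle | -2827.43 | 214.54 | 134.54 | -606584.01 | -380389.34
Σ | 35572.57 |  |  | 4001415.99 | 2691610.66
x_c = 4001415.99 / 35572.57 = 112.49 mm
y_c = 2691610.66 / 35572.57 = 75.67 mm

x_c = 112.49 mm, y_c = 75.67 mm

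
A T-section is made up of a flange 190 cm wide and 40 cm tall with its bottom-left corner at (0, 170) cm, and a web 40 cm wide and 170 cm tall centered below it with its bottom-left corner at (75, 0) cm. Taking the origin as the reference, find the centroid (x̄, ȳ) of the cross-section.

web: A = 40 × 170 = 6800.00, centroid at (95.00, 85.00).
flange: A = 190 × 40 = 7600.00, centroid at (95.00, 190.00).
ΣA = 14400.00 cm²
ΣAx̄ = (6800.00)(95.00) + (7600.00)(95.00) = 1368000.00 cm³
ΣAȳ = (6800.00)(85.00) + (7600.00)(190.00) = 2022000.00 cm³
x̄ = 1368000.00 / 14400.00 = 95.00 cm
ȳ = 2022000.00 / 14400.00 = 140.42 cm

x̄ = 95.00 cm, ȳ = 140.42 cm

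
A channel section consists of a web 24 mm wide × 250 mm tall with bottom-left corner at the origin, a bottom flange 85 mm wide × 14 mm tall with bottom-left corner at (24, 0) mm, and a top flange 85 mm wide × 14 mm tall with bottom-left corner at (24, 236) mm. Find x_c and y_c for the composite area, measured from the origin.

x_c = 27.48 mm, y_c = 125.00 mm

web: A = 24 × 250 = 6000.00, centroid at (12.00, 125.00).
bottom flange: A = 85 × 14 = 1190.00, centroid at (66.50, 7.00).
top flange: A = 85 × 14 = 1190.00, centroid at (66.50, 243.00).
ΣA = 8380.00 mm², ΣAx_c = 230270.00 mm³, ΣAy_c = 1047500.00 mm³.
x_c = 230270.00/8380.00 = 27.48 mm; y_c = 1047500.00/8380.00 = 125.00 mm.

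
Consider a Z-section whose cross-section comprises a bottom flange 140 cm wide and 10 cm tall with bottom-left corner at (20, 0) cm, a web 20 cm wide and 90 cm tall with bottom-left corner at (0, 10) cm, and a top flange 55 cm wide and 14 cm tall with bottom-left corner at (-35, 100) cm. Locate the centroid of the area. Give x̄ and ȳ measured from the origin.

x̄ = 34.82 cm, ȳ = 47.45 cm

bottom flange: A = 140 × 10 = 1400.00, centroid at (90.00, 5.00).
web: A = 20 × 90 = 1800.00, centroid at (10.00, 55.00).
top flange: A = 55 × 14 = 770.00, centroid at (-7.50, 107.00).
ΣA = 3970.00 cm², ΣAx̄ = 138225.00 cm³, ΣAȳ = 188390.00 cm³.
x̄ = 138225.00/3970.00 = 34.82 cm; ȳ = 188390.00/3970.00 = 47.45 cm.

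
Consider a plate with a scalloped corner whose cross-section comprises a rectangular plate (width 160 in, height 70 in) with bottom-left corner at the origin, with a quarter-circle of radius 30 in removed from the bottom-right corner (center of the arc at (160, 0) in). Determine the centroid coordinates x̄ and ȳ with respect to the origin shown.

x̄ = 75.47 in, ȳ = 36.50 in

Part | A | x̄ᵢ | ȳᵢ | A·x̄ᵢ | A·ȳᵢ
plate | 11200.00 | 80.00 | 35.00 | 896000.00 | 392000.00
removed quarter-circle | -706.86 | 147.27 | 12.73 | -104097.34 | -9000.00
Σ | 10493.14 |  |  | 791902.66 | 383000.00
x̄ = 791902.66 / 10493.14 = 75.47 in
ȳ = 383000.00 / 10493.14 = 36.50 in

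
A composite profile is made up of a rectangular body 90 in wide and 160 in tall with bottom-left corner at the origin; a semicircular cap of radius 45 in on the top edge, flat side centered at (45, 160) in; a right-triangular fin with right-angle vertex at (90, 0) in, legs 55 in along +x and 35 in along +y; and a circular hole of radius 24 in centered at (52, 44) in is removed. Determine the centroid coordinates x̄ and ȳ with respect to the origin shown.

x̄ = 47.89 in, ȳ = 98.80 in

rectangular body: A = 90 × 160 = 14400.00, centroid at (45.00, 80.00).
semicircular top: A = ½π·45² = 3180.86, centroid at (45.00, 179.10).
triangular fin: A = ½·55·35 = 962.50, centroid at (108.33, 11.67).
hole: A = −π·24² = -1809.56, centroid at (52.00, 44.00).
ΣA = 16733.81 in²
ΣAx̄ = (14400.00)(45.00) + (3180.86)(45.00) + (962.50)(108.33) + (-1809.56)(52.00) = 801312.67 in³
ΣAȳ = (14400.00)(80.00) + (3180.86)(179.10) + (962.50)(11.67) + (-1809.56)(44.00) = 1653296.65 in³
x̄ = 801312.67 / 16733.81 = 47.89 in
ȳ = 1653296.65 / 16733.81 = 98.80 in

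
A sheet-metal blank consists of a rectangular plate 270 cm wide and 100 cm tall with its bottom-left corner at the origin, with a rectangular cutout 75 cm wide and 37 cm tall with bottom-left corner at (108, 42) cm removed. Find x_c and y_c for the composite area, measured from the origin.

x_c = 133.80 cm, y_c = 48.80 cm

Part | A | x̄ᵢ | ȳᵢ | A·x̄ᵢ | A·ȳᵢ
plate | 27000.00 | 135.00 | 50.00 | 3645000.00 | 1350000.00
hole | -2775.00 | 145.50 | 60.50 | -403762.50 | -167887.50
Σ | 24225.00 |  |  | 3241237.50 | 1182112.50
x_c = 3241237.50 / 24225.00 = 133.80 cm
y_c = 1182112.50 / 24225.00 = 48.80 cm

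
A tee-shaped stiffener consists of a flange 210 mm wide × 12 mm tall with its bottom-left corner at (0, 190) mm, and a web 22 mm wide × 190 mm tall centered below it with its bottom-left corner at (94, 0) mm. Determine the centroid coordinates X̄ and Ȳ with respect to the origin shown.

web: A = 22 × 190 = 4180.00, centroid at (105.00, 95.00).
flange: A = 210 × 12 = 2520.00, centroid at (105.00, 196.00).
ΣA = 6700.00 mm², ΣAX̄ = 703500.00 mm³, ΣAȲ = 891020.00 mm³.
X̄ = 703500.00/6700.00 = 105.00 mm; Ȳ = 891020.00/6700.00 = 132.99 mm.

X̄ = 105.00 mm, Ȳ = 132.99 mm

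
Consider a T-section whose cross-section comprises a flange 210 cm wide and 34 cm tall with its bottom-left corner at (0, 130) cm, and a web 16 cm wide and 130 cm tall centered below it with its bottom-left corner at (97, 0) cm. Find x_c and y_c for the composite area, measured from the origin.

x_c = 105.00 cm, y_c = 128.50 cm

web: A = 16 × 130 = 2080.00, centroid at (105.00, 65.00).
flange: A = 210 × 34 = 7140.00, centroid at (105.00, 147.00).
ΣA = 9220.00 cm²
ΣAx_c = (2080.00)(105.00) + (7140.00)(105.00) = 968100.00 cm³
ΣAy_c = (2080.00)(65.00) + (7140.00)(147.00) = 1184780.00 cm³
x_c = 968100.00 / 9220.00 = 105.00 cm
y_c = 1184780.00 / 9220.00 = 128.50 cm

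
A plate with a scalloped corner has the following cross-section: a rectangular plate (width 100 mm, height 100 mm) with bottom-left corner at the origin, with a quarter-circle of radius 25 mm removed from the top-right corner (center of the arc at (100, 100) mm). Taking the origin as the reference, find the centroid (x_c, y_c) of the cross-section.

Part | A | x̄ᵢ | ȳᵢ | A·x̄ᵢ | A·ȳᵢ
plate | 10000.00 | 50.00 | 50.00 | 500000.00 | 500000.00
removed quarter-circle | -490.87 | 89.39 | 89.39 | -43879.05 | -43879.05
Σ | 9509.13 |  |  | 456120.95 | 456120.95
x_c = 456120.95 / 9509.13 = 47.97 mm
y_c = 456120.95 / 9509.13 = 47.97 mm

x_c = 47.97 mm, y_c = 47.97 mm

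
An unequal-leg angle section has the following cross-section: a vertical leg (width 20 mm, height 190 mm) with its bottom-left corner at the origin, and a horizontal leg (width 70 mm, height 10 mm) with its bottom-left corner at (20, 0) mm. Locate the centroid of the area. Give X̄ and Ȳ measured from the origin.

vertical leg: A = 20 × 190 = 3800.00, centroid at (10.00, 95.00).
horizontal leg: A = 70 × 10 = 700.00, centroid at (55.00, 5.00).
ΣA = 4500.00 mm², ΣAX̄ = 76500.00 mm³, ΣAȲ = 364500.00 mm³.
X̄ = 76500.00/4500.00 = 17.00 mm; Ȳ = 364500.00/4500.00 = 81.00 mm.

X̄ = 17.00 mm, Ȳ = 81.00 mm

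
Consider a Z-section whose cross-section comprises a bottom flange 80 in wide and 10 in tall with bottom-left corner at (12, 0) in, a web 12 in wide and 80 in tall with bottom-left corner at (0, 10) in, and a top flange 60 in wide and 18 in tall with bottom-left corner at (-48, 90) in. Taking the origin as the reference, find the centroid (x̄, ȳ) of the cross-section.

x̄ = 9.83 in, ȳ = 55.96 in

Part | A | x̄ᵢ | ȳᵢ | A·x̄ᵢ | A·ȳᵢ
bottom flange | 800.00 | 52.00 | 5.00 | 41600.00 | 4000.00
web | 960.00 | 6.00 | 50.00 | 5760.00 | 48000.00
top flange | 1080.00 | -18.00 | 99.00 | -19440.00 | 106920.00
Σ | 2840.00 |  |  | 27920.00 | 158920.00
x̄ = 27920.00 / 2840.00 = 9.83 in
ȳ = 158920.00 / 2840.00 = 55.96 in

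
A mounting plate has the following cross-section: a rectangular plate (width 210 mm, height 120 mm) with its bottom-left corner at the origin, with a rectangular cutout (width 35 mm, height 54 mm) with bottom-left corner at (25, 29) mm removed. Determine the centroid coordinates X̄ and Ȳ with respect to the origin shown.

Part | A | x̄ᵢ | ȳᵢ | A·x̄ᵢ | A·ȳᵢ
plate | 25200.00 | 105.00 | 60.00 | 2646000.00 | 1512000.00
hole | -1890.00 | 42.50 | 56.00 | -80325.00 | -105840.00
Σ | 23310.00 |  |  | 2565675.00 | 1406160.00
X̄ = 2565675.00 / 23310.00 = 110.07 mm
Ȳ = 1406160.00 / 23310.00 = 60.32 mm

X̄ = 110.07 mm, Ȳ = 60.32 mm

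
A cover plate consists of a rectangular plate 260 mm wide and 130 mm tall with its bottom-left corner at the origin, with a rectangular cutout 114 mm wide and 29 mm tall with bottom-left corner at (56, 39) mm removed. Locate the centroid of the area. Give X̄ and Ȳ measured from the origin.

X̄ = 131.84 mm, Ȳ = 66.25 mm

Part | A | x̄ᵢ | ȳᵢ | A·x̄ᵢ | A·ȳᵢ
plate | 33800.00 | 130.00 | 65.00 | 4394000.00 | 2197000.00
hole | -3306.00 | 113.00 | 53.50 | -373578.00 | -176871.00
Σ | 30494.00 |  |  | 4020422.00 | 2020129.00
X̄ = 4020422.00 / 30494.00 = 131.84 mm
Ȳ = 2020129.00 / 30494.00 = 66.25 mm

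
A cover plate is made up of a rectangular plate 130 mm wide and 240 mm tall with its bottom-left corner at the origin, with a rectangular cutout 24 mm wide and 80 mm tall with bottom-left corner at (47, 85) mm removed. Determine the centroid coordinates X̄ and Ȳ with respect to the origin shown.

X̄ = 65.39 mm, Ȳ = 119.67 mm

plate: A = 130 × 240 = 31200.00, centroid at (65.00, 120.00).
hole: A = −(24 × 80) = -1920.00, centroid at (59.00, 125.00).
ΣA = 29280.00 mm², ΣAX̄ = 1914720.00 mm³, ΣAȲ = 3504000.00 mm³.
X̄ = 1914720.00/29280.00 = 65.39 mm; Ȳ = 3504000.00/29280.00 = 119.67 mm.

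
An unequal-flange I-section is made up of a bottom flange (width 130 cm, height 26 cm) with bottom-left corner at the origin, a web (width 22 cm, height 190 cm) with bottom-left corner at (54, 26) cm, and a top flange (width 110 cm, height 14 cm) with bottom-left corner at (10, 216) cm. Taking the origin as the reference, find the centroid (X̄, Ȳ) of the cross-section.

X̄ = 65.00 cm, Ȳ = 98.15 cm

Part | A | x̄ᵢ | ȳᵢ | A·x̄ᵢ | A·ȳᵢ
bottom flange | 3380.00 | 65.00 | 13.00 | 219700.00 | 43940.00
web | 4180.00 | 65.00 | 121.00 | 271700.00 | 505780.00
top flange | 1540.00 | 65.00 | 223.00 | 100100.00 | 343420.00
Σ | 9100.00 |  |  | 591500.00 | 893140.00
X̄ = 591500.00 / 9100.00 = 65.00 cm
Ȳ = 893140.00 / 9100.00 = 98.15 cm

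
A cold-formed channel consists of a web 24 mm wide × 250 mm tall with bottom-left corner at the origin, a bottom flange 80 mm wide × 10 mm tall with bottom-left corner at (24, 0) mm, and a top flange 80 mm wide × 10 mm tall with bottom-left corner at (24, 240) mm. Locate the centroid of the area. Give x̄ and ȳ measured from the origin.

web: A = 24 × 250 = 6000.00, centroid at (12.00, 125.00).
bottom flange: A = 80 × 10 = 800.00, centroid at (64.00, 5.00).
top flange: A = 80 × 10 = 800.00, centroid at (64.00, 245.00).
ΣA = 7600.00 mm²
ΣAx̄ = (6000.00)(12.00) + (800.00)(64.00) + (800.00)(64.00) = 174400.00 mm³
ΣAȳ = (6000.00)(125.00) + (800.00)(5.00) + (800.00)(245.00) = 950000.00 mm³
x̄ = 174400.00 / 7600.00 = 22.95 mm
ȳ = 950000.00 / 7600.00 = 125.00 mm

x̄ = 22.95 mm, ȳ = 125.00 mm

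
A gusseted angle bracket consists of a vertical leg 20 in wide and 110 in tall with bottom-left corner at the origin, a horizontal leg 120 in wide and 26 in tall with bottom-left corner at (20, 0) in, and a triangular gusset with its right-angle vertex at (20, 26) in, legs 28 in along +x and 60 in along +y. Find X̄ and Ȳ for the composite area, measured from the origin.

X̄ = 48.09 in, Ȳ = 32.50 in

Part | A | x̄ᵢ | ȳᵢ | A·x̄ᵢ | A·ȳᵢ
vertical leg | 2200.00 | 10.00 | 55.00 | 22000.00 | 121000.00
horizontal leg | 3120.00 | 80.00 | 13.00 | 249600.00 | 40560.00
gusset | 840.00 | 29.33 | 46.00 | 24640.00 | 38640.00
Σ | 6160.00 |  |  | 296240.00 | 200200.00
X̄ = 296240.00 / 6160.00 = 48.09 in
Ȳ = 200200.00 / 6160.00 = 32.50 in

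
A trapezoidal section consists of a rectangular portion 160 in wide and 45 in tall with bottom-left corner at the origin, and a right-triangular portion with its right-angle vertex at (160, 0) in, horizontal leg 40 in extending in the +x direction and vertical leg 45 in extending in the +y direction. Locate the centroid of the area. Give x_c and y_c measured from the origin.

rectangular portion: A = 160 × 45 = 7200.00, centroid at (80.00, 22.50).
triangular portion: A = ½·40·45 = 900.00, centroid at (173.33, 15.00).
ΣA = 8100.00 in²
ΣAx_c = (7200.00)(80.00) + (900.00)(173.33) = 732000.00 in³
ΣAy_c = (7200.00)(22.50) + (900.00)(15.00) = 175500.00 in³
x_c = 732000.00 / 8100.00 = 90.37 in
y_c = 175500.00 / 8100.00 = 21.67 in

x_c = 90.37 in, y_c = 21.67 in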